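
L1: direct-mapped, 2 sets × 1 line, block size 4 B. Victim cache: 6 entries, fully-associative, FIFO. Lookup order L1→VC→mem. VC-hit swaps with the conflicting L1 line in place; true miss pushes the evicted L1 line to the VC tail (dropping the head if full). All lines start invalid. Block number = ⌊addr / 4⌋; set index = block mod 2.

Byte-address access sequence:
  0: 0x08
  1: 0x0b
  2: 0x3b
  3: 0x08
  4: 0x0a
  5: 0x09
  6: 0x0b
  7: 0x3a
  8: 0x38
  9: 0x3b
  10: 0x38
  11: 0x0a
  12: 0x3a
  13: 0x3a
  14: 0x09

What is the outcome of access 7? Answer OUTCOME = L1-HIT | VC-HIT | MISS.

OUTCOME = VC-HIT

  [0] addr=0x8 blk=2 s=0: MISS | VC []
  [1] addr=0xb blk=2 s=0: L1-HIT | VC []
  [2] addr=0x3b blk=14 s=0: MISS | VC [2]
  [3] addr=0x8 blk=2 s=0: VC-HIT | VC [14]
  [4] addr=0xa blk=2 s=0: L1-HIT | VC [14]
  [5] addr=0x9 blk=2 s=0: L1-HIT | VC [14]
  [6] addr=0xb blk=2 s=0: L1-HIT | VC [14]
  [7] addr=0x3a blk=14 s=0: VC-HIT | VC [2]
  [8] addr=0x38 blk=14 s=0: L1-HIT | VC [2]
  [9] addr=0x3b blk=14 s=0: L1-HIT | VC [2]
  [10] addr=0x38 blk=14 s=0: L1-HIT | VC [2]
  [11] addr=0xa blk=2 s=0: VC-HIT | VC [14]
  [12] addr=0x3a blk=14 s=0: VC-HIT | VC [2]
  [13] addr=0x3a blk=14 s=0: L1-HIT | VC [2]
  [14] addr=0x9 blk=2 s=0: VC-HIT | VC [14]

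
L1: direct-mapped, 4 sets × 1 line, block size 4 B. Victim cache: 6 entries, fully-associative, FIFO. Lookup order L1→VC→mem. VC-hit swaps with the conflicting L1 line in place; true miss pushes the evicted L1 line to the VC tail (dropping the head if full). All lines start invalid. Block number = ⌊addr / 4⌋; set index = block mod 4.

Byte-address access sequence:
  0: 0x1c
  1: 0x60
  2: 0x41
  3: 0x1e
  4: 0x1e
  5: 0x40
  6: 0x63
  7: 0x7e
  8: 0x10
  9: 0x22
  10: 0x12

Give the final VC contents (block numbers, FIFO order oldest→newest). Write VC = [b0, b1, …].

0: 0x1c (blk 7, set 3) → MISS  vc=[]
1: 0x60 (blk 24, set 0) → MISS  vc=[]
2: 0x41 (blk 16, set 0) → MISS  vc=[24]
3: 0x1e (blk 7, set 3) → L1-HIT  vc=[24]
4: 0x1e (blk 7, set 3) → L1-HIT  vc=[24]
5: 0x40 (blk 16, set 0) → L1-HIT  vc=[24]
6: 0x63 (blk 24, set 0) → VC-HIT  vc=[16]
7: 0x7e (blk 31, set 3) → MISS  vc=[16, 7]
8: 0x10 (blk 4, set 0) → MISS  vc=[16, 7, 24]
9: 0x22 (blk 8, set 0) → MISS  vc=[16, 7, 24, 4]
10: 0x12 (blk 4, set 0) → VC-HIT  vc=[16, 7, 24, 8]

VC = [16, 7, 24, 8]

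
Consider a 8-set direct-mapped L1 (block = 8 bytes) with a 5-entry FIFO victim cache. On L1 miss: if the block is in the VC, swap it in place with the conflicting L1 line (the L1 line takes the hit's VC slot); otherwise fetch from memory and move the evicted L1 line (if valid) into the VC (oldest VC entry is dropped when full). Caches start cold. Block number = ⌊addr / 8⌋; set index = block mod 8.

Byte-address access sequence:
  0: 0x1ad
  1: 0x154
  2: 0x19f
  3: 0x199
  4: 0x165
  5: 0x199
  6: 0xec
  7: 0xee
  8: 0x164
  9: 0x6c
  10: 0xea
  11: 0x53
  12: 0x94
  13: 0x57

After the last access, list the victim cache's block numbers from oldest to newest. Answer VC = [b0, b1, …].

  [0] addr=0x1ad blk=53 s=5: MISS | VC []
  [1] addr=0x154 blk=42 s=2: MISS | VC []
  [2] addr=0x19f blk=51 s=3: MISS | VC []
  [3] addr=0x199 blk=51 s=3: L1-HIT | VC []
  [4] addr=0x165 blk=44 s=4: MISS | VC []
  [5] addr=0x199 blk=51 s=3: L1-HIT | VC []
  [6] addr=0xec blk=29 s=5: MISS | VC [53]
  [7] addr=0xee blk=29 s=5: L1-HIT | VC [53]
  [8] addr=0x164 blk=44 s=4: L1-HIT | VC [53]
  [9] addr=0x6c blk=13 s=5: MISS | VC [53, 29]
  [10] addr=0xea blk=29 s=5: VC-HIT | VC [53, 13]
  [11] addr=0x53 blk=10 s=2: MISS | VC [53, 13, 42]
  [12] addr=0x94 blk=18 s=2: MISS | VC [53, 13, 42, 10]
  [13] addr=0x57 blk=10 s=2: VC-HIT | VC [53, 13, 42, 18]

VC = [53, 13, 42, 18]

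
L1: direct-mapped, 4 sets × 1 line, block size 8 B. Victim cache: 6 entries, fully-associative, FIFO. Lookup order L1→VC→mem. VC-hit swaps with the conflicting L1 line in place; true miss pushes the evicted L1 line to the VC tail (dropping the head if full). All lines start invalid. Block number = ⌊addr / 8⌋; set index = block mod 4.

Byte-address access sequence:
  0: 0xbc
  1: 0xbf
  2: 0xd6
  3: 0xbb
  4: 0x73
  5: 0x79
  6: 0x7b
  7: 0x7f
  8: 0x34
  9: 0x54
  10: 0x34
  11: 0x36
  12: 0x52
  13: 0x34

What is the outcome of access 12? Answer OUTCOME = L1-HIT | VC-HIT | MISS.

OUTCOME = VC-HIT

  [0] addr=0xbc blk=23 s=3: MISS | VC []
  [1] addr=0xbf blk=23 s=3: L1-HIT | VC []
  [2] addr=0xd6 blk=26 s=2: MISS | VC []
  [3] addr=0xbb blk=23 s=3: L1-HIT | VC []
  [4] addr=0x73 blk=14 s=2: MISS | VC [26]
  [5] addr=0x79 blk=15 s=3: MISS | VC [26, 23]
  [6] addr=0x7b blk=15 s=3: L1-HIT | VC [26, 23]
  [7] addr=0x7f blk=15 s=3: L1-HIT | VC [26, 23]
  [8] addr=0x34 blk=6 s=2: MISS | VC [26, 23, 14]
  [9] addr=0x54 blk=10 s=2: MISS | VC [26, 23, 14, 6]
  [10] addr=0x34 blk=6 s=2: VC-HIT | VC [26, 23, 14, 10]
  [11] addr=0x36 blk=6 s=2: L1-HIT | VC [26, 23, 14, 10]
  [12] addr=0x52 blk=10 s=2: VC-HIT | VC [26, 23, 14, 6]
  [13] addr=0x34 blk=6 s=2: VC-HIT | VC [26, 23, 14, 10]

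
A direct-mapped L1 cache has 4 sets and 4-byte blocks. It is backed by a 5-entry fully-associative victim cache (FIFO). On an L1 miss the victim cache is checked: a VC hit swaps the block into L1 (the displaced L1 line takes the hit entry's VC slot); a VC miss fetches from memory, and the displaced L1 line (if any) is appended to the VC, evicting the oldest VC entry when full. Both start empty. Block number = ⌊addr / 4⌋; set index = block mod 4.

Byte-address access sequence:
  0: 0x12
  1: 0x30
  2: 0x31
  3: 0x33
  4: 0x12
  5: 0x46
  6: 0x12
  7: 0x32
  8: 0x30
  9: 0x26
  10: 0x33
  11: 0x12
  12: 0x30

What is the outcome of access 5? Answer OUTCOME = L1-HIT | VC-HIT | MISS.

OUTCOME = MISS

  [0] addr=0x12 blk=4 s=0: MISS | VC []
  [1] addr=0x30 blk=12 s=0: MISS | VC [4]
  [2] addr=0x31 blk=12 s=0: L1-HIT | VC [4]
  [3] addr=0x33 blk=12 s=0: L1-HIT | VC [4]
  [4] addr=0x12 blk=4 s=0: VC-HIT | VC [12]
  [5] addr=0x46 blk=17 s=1: MISS | VC [12]
  [6] addr=0x12 blk=4 s=0: L1-HIT | VC [12]
  [7] addr=0x32 blk=12 s=0: VC-HIT | VC [4]
  [8] addr=0x30 blk=12 s=0: L1-HIT | VC [4]
  [9] addr=0x26 blk=9 s=1: MISS | VC [4, 17]
  [10] addr=0x33 blk=12 s=0: L1-HIT | VC [4, 17]
  [11] addr=0x12 blk=4 s=0: VC-HIT | VC [12, 17]
  [12] addr=0x30 blk=12 s=0: VC-HIT | VC [4, 17]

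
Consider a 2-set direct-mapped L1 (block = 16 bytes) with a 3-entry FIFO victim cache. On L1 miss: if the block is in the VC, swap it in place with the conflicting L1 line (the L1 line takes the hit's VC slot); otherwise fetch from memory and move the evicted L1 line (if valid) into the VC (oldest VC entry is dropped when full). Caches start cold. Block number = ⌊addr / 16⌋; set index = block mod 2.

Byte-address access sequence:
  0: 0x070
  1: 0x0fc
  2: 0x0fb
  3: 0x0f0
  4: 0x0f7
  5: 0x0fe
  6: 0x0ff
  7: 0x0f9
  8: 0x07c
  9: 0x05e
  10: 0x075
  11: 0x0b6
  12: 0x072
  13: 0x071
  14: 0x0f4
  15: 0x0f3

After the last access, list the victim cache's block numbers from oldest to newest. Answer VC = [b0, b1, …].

0: 0x70 (blk 7, set 1) → MISS  vc=[]
1: 0xfc (blk 15, set 1) → MISS  vc=[7]
2: 0xfb (blk 15, set 1) → L1-HIT  vc=[7]
3: 0xf0 (blk 15, set 1) → L1-HIT  vc=[7]
4: 0xf7 (blk 15, set 1) → L1-HIT  vc=[7]
5: 0xfe (blk 15, set 1) → L1-HIT  vc=[7]
6: 0xff (blk 15, set 1) → L1-HIT  vc=[7]
7: 0xf9 (blk 15, set 1) → L1-HIT  vc=[7]
8: 0x7c (blk 7, set 1) → VC-HIT  vc=[15]
9: 0x5e (blk 5, set 1) → MISS  vc=[15, 7]
10: 0x75 (blk 7, set 1) → VC-HIT  vc=[15, 5]
11: 0xb6 (blk 11, set 1) → MISS  vc=[15, 5, 7]
12: 0x72 (blk 7, set 1) → VC-HIT  vc=[15, 5, 11]
13: 0x71 (blk 7, set 1) → L1-HIT  vc=[15, 5, 11]
14: 0xf4 (blk 15, set 1) → VC-HIT  vc=[7, 5, 11]
15: 0xf3 (blk 15, set 1) → L1-HIT  vc=[7, 5, 11]

VC = [7, 5, 11]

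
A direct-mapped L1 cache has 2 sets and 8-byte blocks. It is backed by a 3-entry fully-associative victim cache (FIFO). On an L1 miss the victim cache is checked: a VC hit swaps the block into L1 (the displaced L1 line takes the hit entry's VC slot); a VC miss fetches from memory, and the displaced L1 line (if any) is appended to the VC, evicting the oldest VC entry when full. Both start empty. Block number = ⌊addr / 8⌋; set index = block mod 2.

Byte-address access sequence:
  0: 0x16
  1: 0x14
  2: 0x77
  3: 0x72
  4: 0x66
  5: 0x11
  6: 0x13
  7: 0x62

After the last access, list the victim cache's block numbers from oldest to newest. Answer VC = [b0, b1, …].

0: 0x16 (blk 2, set 0) → MISS  vc=[]
1: 0x14 (blk 2, set 0) → L1-HIT  vc=[]
2: 0x77 (blk 14, set 0) → MISS  vc=[2]
3: 0x72 (blk 14, set 0) → L1-HIT  vc=[2]
4: 0x66 (blk 12, set 0) → MISS  vc=[2, 14]
5: 0x11 (blk 2, set 0) → VC-HIT  vc=[12, 14]
6: 0x13 (blk 2, set 0) → L1-HIT  vc=[12, 14]
7: 0x62 (blk 12, set 0) → VC-HIT  vc=[2, 14]

VC = [2, 14]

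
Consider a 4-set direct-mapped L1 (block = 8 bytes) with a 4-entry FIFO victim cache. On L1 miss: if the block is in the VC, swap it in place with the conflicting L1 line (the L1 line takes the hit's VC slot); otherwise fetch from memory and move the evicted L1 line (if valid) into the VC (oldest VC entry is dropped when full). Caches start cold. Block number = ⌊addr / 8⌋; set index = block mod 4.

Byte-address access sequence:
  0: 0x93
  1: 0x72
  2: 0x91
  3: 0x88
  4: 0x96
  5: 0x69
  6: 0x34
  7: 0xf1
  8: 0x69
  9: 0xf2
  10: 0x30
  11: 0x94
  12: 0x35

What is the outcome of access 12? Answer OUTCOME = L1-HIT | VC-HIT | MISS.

0: 0x93 (blk 18, set 2) → MISS  vc=[]
1: 0x72 (blk 14, set 2) → MISS  vc=[18]
2: 0x91 (blk 18, set 2) → VC-HIT  vc=[14]
3: 0x88 (blk 17, set 1) → MISS  vc=[14]
4: 0x96 (blk 18, set 2) → L1-HIT  vc=[14]
5: 0x69 (blk 13, set 1) → MISS  vc=[14, 17]
6: 0x34 (blk 6, set 2) → MISS  vc=[14, 17, 18]
7: 0xf1 (blk 30, set 2) → MISS  vc=[14, 17, 18, 6]
8: 0x69 (blk 13, set 1) → L1-HIT  vc=[14, 17, 18, 6]
9: 0xf2 (blk 30, set 2) → L1-HIT  vc=[14, 17, 18, 6]
10: 0x30 (blk 6, set 2) → VC-HIT  vc=[14, 17, 18, 30]
11: 0x94 (blk 18, set 2) → VC-HIT  vc=[14, 17, 6, 30]
12: 0x35 (blk 6, set 2) → VC-HIT  vc=[14, 17, 18, 30]

OUTCOME = VC-HIT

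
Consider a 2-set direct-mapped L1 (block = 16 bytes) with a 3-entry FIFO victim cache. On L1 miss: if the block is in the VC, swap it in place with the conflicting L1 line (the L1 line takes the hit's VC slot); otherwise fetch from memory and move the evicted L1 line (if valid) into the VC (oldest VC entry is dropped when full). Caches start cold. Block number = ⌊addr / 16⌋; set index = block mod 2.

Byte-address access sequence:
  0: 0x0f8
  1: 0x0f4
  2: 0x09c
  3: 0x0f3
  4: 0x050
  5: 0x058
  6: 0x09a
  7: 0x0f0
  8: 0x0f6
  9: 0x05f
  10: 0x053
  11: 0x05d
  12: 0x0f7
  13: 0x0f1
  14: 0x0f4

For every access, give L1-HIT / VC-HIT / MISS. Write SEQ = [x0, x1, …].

#0 0xf8→b15/s1 MISS; vc=[]
#1 0xf4→b15/s1 L1-HIT; vc=[]
#2 0x9c→b9/s1 MISS; vc=[15]
#3 0xf3→b15/s1 VC-HIT; vc=[9]
#4 0x50→b5/s1 MISS; vc=[9,15]
#5 0x58→b5/s1 L1-HIT; vc=[9,15]
#6 0x9a→b9/s1 VC-HIT; vc=[5,15]
#7 0xf0→b15/s1 VC-HIT; vc=[5,9]
#8 0xf6→b15/s1 L1-HIT; vc=[5,9]
#9 0x5f→b5/s1 VC-HIT; vc=[15,9]
#10 0x53→b5/s1 L1-HIT; vc=[15,9]
#11 0x5d→b5/s1 L1-HIT; vc=[15,9]
#12 0xf7→b15/s1 VC-HIT; vc=[5,9]
#13 0xf1→b15/s1 L1-HIT; vc=[5,9]
#14 0xf4→b15/s1 L1-HIT; vc=[5,9]

SEQ = [MISS, L1-HIT, MISS, VC-HIT, MISS, L1-HIT, VC-HIT, VC-HIT, L1-HIT, VC-HIT, L1-HIT, L1-HIT, VC-HIT, L1-HIT, L1-HIT]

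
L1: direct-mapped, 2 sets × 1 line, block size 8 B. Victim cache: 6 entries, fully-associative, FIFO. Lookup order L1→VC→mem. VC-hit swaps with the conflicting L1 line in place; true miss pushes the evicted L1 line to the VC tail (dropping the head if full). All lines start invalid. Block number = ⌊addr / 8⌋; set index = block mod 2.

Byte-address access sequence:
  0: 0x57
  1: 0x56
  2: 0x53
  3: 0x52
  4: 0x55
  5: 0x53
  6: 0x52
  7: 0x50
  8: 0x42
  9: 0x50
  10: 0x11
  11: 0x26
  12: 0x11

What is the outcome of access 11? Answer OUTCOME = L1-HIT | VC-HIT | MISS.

OUTCOME = MISS

0: 0x57 (blk 10, set 0) → MISS  vc=[]
1: 0x56 (blk 10, set 0) → L1-HIT  vc=[]
2: 0x53 (blk 10, set 0) → L1-HIT  vc=[]
3: 0x52 (blk 10, set 0) → L1-HIT  vc=[]
4: 0x55 (blk 10, set 0) → L1-HIT  vc=[]
5: 0x53 (blk 10, set 0) → L1-HIT  vc=[]
6: 0x52 (blk 10, set 0) → L1-HIT  vc=[]
7: 0x50 (blk 10, set 0) → L1-HIT  vc=[]
8: 0x42 (blk 8, set 0) → MISS  vc=[10]
9: 0x50 (blk 10, set 0) → VC-HIT  vc=[8]
10: 0x11 (blk 2, set 0) → MISS  vc=[8, 10]
11: 0x26 (blk 4, set 0) → MISS  vc=[8, 10, 2]
12: 0x11 (blk 2, set 0) → VC-HIT  vc=[8, 10, 4]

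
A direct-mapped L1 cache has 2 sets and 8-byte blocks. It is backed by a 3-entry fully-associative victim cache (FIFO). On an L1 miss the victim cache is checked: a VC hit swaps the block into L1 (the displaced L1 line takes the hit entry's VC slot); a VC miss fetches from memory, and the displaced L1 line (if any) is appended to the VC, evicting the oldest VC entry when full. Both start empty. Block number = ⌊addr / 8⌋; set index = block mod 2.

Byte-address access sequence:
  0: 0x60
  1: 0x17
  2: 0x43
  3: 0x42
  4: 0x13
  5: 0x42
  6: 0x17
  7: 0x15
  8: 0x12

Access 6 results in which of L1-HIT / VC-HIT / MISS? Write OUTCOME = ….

OUTCOME = VC-HIT

  [0] addr=0x60 blk=12 s=0: MISS | VC []
  [1] addr=0x17 blk=2 s=0: MISS | VC [12]
  [2] addr=0x43 blk=8 s=0: MISS | VC [12, 2]
  [3] addr=0x42 blk=8 s=0: L1-HIT | VC [12, 2]
  [4] addr=0x13 blk=2 s=0: VC-HIT | VC [12, 8]
  [5] addr=0x42 blk=8 s=0: VC-HIT | VC [12, 2]
  [6] addr=0x17 blk=2 s=0: VC-HIT | VC [12, 8]
  [7] addr=0x15 blk=2 s=0: L1-HIT | VC [12, 8]
  [8] addr=0x12 blk=2 s=0: L1-HIT | VC [12, 8]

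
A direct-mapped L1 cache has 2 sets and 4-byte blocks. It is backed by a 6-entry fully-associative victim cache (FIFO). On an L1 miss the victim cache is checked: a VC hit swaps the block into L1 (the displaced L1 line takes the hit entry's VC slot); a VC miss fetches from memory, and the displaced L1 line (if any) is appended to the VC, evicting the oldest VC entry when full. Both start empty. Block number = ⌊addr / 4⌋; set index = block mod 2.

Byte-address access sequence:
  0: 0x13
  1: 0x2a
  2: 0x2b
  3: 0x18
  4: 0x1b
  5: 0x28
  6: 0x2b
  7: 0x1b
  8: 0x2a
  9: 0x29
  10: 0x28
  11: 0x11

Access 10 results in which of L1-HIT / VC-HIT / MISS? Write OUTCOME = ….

  [0] addr=0x13 blk=4 s=0: MISS | VC []
  [1] addr=0x2a blk=10 s=0: MISS | VC [4]
  [2] addr=0x2b blk=10 s=0: L1-HIT | VC [4]
  [3] addr=0x18 blk=6 s=0: MISS | VC [4, 10]
  [4] addr=0x1b blk=6 s=0: L1-HIT | VC [4, 10]
  [5] addr=0x28 blk=10 s=0: VC-HIT | VC [4, 6]
  [6] addr=0x2b blk=10 s=0: L1-HIT | VC [4, 6]
  [7] addr=0x1b blk=6 s=0: VC-HIT | VC [4, 10]
  [8] addr=0x2a blk=10 s=0: VC-HIT | VC [4, 6]
  [9] addr=0x29 blk=10 s=0: L1-HIT | VC [4, 6]
  [10] addr=0x28 blk=10 s=0: L1-HIT | VC [4, 6]
  [11] addr=0x11 blk=4 s=0: VC-HIT | VC [10, 6]

OUTCOME = L1-HIT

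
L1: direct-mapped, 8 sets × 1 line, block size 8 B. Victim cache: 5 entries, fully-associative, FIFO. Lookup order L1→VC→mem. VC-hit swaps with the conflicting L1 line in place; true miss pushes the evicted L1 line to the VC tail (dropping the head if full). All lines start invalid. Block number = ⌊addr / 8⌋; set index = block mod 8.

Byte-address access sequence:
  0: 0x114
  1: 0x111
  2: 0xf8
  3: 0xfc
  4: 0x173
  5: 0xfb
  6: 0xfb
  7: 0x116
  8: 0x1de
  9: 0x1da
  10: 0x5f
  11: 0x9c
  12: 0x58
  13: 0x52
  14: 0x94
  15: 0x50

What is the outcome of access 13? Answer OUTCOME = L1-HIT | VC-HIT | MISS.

#0 0x114→b34/s2 MISS; vc=[]
#1 0x111→b34/s2 L1-HIT; vc=[]
#2 0xf8→b31/s7 MISS; vc=[]
#3 0xfc→b31/s7 L1-HIT; vc=[]
#4 0x173→b46/s6 MISS; vc=[]
#5 0xfb→b31/s7 L1-HIT; vc=[]
#6 0xfb→b31/s7 L1-HIT; vc=[]
#7 0x116→b34/s2 L1-HIT; vc=[]
#8 0x1de→b59/s3 MISS; vc=[]
#9 0x1da→b59/s3 L1-HIT; vc=[]
#10 0x5f→b11/s3 MISS; vc=[59]
#11 0x9c→b19/s3 MISS; vc=[59,11]
#12 0x58→b11/s3 VC-HIT; vc=[59,19]
#13 0x52→b10/s2 MISS; vc=[59,19,34]
#14 0x94→b18/s2 MISS; vc=[59,19,34,10]
#15 0x50→b10/s2 VC-HIT; vc=[59,19,34,18]

OUTCOME = MISS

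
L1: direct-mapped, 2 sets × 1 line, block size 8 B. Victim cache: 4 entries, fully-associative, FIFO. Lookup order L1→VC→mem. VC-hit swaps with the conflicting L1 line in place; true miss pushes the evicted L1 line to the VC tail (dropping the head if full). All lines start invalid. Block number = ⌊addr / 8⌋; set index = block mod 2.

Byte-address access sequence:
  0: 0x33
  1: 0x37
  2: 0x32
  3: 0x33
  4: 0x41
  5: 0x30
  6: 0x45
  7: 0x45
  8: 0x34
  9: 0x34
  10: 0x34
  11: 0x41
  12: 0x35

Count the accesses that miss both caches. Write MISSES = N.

  [0] addr=0x33 blk=6 s=0: MISS | VC []
  [1] addr=0x37 blk=6 s=0: L1-HIT | VC []
  [2] addr=0x32 blk=6 s=0: L1-HIT | VC []
  [3] addr=0x33 blk=6 s=0: L1-HIT | VC []
  [4] addr=0x41 blk=8 s=0: MISS | VC [6]
  [5] addr=0x30 blk=6 s=0: VC-HIT | VC [8]
  [6] addr=0x45 blk=8 s=0: VC-HIT | VC [6]
  [7] addr=0x45 blk=8 s=0: L1-HIT | VC [6]
  [8] addr=0x34 blk=6 s=0: VC-HIT | VC [8]
  [9] addr=0x34 blk=6 s=0: L1-HIT | VC [8]
  [10] addr=0x34 blk=6 s=0: L1-HIT | VC [8]
  [11] addr=0x41 blk=8 s=0: VC-HIT | VC [6]
  [12] addr=0x35 blk=6 s=0: VC-HIT | VC [8]

MISSES = 2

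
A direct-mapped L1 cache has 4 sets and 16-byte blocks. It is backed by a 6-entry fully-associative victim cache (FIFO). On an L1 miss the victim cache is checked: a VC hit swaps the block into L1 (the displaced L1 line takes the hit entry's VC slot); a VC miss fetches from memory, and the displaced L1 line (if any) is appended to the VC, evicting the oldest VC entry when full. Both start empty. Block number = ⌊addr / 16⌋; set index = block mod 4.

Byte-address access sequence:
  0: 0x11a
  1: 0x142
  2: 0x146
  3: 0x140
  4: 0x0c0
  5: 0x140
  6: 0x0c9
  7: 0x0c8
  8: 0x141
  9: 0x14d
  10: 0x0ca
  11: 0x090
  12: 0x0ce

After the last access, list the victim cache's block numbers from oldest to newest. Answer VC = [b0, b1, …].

  [0] addr=0x11a blk=17 s=1: MISS | VC []
  [1] addr=0x142 blk=20 s=0: MISS | VC []
  [2] addr=0x146 blk=20 s=0: L1-HIT | VC []
  [3] addr=0x140 blk=20 s=0: L1-HIT | VC []
  [4] addr=0xc0 blk=12 s=0: MISS | VC [20]
  [5] addr=0x140 blk=20 s=0: VC-HIT | VC [12]
  [6] addr=0xc9 blk=12 s=0: VC-HIT | VC [20]
  [7] addr=0xc8 blk=12 s=0: L1-HIT | VC [20]
  [8] addr=0x141 blk=20 s=0: VC-HIT | VC [12]
  [9] addr=0x14d blk=20 s=0: L1-HIT | VC [12]
  [10] addr=0xca blk=12 s=0: VC-HIT | VC [20]
  [11] addr=0x90 blk=9 s=1: MISS | VC [20, 17]
  [12] addr=0xce blk=12 s=0: L1-HIT | VC [20, 17]

VC = [20, 17]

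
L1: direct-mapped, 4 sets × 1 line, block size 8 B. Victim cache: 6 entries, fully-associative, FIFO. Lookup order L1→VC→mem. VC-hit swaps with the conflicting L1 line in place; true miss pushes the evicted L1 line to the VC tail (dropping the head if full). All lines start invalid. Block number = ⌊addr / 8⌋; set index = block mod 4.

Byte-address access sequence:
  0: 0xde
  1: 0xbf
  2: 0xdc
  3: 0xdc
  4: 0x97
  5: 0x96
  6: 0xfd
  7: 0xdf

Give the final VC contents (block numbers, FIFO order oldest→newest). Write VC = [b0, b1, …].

VC = [23, 31]

0: 0xde (blk 27, set 3) → MISS  vc=[]
1: 0xbf (blk 23, set 3) → MISS  vc=[27]
2: 0xdc (blk 27, set 3) → VC-HIT  vc=[23]
3: 0xdc (blk 27, set 3) → L1-HIT  vc=[23]
4: 0x97 (blk 18, set 2) → MISS  vc=[23]
5: 0x96 (blk 18, set 2) → L1-HIT  vc=[23]
6: 0xfd (blk 31, set 3) → MISS  vc=[23, 27]
7: 0xdf (blk 27, set 3) → VC-HIT  vc=[23, 31]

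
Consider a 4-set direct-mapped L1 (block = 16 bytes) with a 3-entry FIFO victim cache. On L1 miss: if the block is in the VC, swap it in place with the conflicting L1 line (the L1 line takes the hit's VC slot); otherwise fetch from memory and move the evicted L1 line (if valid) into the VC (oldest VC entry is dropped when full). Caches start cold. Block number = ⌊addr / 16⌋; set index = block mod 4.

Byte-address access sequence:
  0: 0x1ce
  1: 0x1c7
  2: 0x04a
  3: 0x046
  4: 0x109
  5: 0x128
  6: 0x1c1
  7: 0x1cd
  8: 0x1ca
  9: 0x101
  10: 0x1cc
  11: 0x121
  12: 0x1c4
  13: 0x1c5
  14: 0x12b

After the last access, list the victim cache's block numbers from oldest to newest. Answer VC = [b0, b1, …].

0: 0x1ce (blk 28, set 0) → MISS  vc=[]
1: 0x1c7 (blk 28, set 0) → L1-HIT  vc=[]
2: 0x4a (blk 4, set 0) → MISS  vc=[28]
3: 0x46 (blk 4, set 0) → L1-HIT  vc=[28]
4: 0x109 (blk 16, set 0) → MISS  vc=[28, 4]
5: 0x128 (blk 18, set 2) → MISS  vc=[28, 4]
6: 0x1c1 (blk 28, set 0) → VC-HIT  vc=[16, 4]
7: 0x1cd (blk 28, set 0) → L1-HIT  vc=[16, 4]
8: 0x1ca (blk 28, set 0) → L1-HIT  vc=[16, 4]
9: 0x101 (blk 16, set 0) → VC-HIT  vc=[28, 4]
10: 0x1cc (blk 28, set 0) → VC-HIT  vc=[16, 4]
11: 0x121 (blk 18, set 2) → L1-HIT  vc=[16, 4]
12: 0x1c4 (blk 28, set 0) → L1-HIT  vc=[16, 4]
13: 0x1c5 (blk 28, set 0) → L1-HIT  vc=[16, 4]
14: 0x12b (blk 18, set 2) → L1-HIT  vc=[16, 4]

VC = [16, 4]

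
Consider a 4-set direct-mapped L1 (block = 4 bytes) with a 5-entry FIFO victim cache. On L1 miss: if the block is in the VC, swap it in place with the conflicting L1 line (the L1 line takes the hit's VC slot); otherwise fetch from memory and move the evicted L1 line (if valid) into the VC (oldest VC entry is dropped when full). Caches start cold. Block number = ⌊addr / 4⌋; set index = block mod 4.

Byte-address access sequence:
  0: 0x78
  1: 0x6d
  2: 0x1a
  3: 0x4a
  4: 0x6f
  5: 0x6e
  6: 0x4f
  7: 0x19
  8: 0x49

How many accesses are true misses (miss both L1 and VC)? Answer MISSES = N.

MISSES = 5

0: 0x78 (blk 30, set 2) → MISS  vc=[]
1: 0x6d (blk 27, set 3) → MISS  vc=[]
2: 0x1a (blk 6, set 2) → MISS  vc=[30]
3: 0x4a (blk 18, set 2) → MISS  vc=[30, 6]
4: 0x6f (blk 27, set 3) → L1-HIT  vc=[30, 6]
5: 0x6e (blk 27, set 3) → L1-HIT  vc=[30, 6]
6: 0x4f (blk 19, set 3) → MISS  vc=[30, 6, 27]
7: 0x19 (blk 6, set 2) → VC-HIT  vc=[30, 18, 27]
8: 0x49 (blk 18, set 2) → VC-HIT  vc=[30, 6, 27]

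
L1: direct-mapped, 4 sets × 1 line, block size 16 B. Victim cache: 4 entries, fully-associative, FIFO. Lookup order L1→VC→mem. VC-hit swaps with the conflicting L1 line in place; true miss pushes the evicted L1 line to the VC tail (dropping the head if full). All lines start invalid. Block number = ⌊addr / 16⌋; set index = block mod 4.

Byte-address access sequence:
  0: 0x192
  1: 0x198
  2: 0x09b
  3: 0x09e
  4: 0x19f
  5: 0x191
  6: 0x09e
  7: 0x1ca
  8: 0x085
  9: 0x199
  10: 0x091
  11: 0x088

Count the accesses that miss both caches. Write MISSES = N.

0: 0x192 (blk 25, set 1) → MISS  vc=[]
1: 0x198 (blk 25, set 1) → L1-HIT  vc=[]
2: 0x9b (blk 9, set 1) → MISS  vc=[25]
3: 0x9e (blk 9, set 1) → L1-HIT  vc=[25]
4: 0x19f (blk 25, set 1) → VC-HIT  vc=[9]
5: 0x191 (blk 25, set 1) → L1-HIT  vc=[9]
6: 0x9e (blk 9, set 1) → VC-HIT  vc=[25]
7: 0x1ca (blk 28, set 0) → MISS  vc=[25]
8: 0x85 (blk 8, set 0) → MISS  vc=[25, 28]
9: 0x199 (blk 25, set 1) → VC-HIT  vc=[9, 28]
10: 0x91 (blk 9, set 1) → VC-HIT  vc=[25, 28]
11: 0x88 (blk 8, set 0) → L1-HIT  vc=[25, 28]

MISSES = 4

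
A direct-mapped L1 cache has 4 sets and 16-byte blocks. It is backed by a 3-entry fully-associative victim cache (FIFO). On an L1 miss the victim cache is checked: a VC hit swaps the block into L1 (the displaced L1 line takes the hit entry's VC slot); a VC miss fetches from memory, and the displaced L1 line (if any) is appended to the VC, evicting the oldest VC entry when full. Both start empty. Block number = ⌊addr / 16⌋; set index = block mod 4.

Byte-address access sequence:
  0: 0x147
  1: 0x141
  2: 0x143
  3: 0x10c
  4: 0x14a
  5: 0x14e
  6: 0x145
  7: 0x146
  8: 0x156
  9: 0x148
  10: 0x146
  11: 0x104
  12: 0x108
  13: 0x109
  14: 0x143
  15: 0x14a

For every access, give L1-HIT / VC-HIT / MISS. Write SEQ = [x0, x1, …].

SEQ = [MISS, L1-HIT, L1-HIT, MISS, VC-HIT, L1-HIT, L1-HIT, L1-HIT, MISS, L1-HIT, L1-HIT, VC-HIT, L1-HIT, L1-HIT, VC-HIT, L1-HIT]

#0 0x147→b20/s0 MISS; vc=[]
#1 0x141→b20/s0 L1-HIT; vc=[]
#2 0x143→b20/s0 L1-HIT; vc=[]
#3 0x10c→b16/s0 MISS; vc=[20]
#4 0x14a→b20/s0 VC-HIT; vc=[16]
#5 0x14e→b20/s0 L1-HIT; vc=[16]
#6 0x145→b20/s0 L1-HIT; vc=[16]
#7 0x146→b20/s0 L1-HIT; vc=[16]
#8 0x156→b21/s1 MISS; vc=[16]
#9 0x148→b20/s0 L1-HIT; vc=[16]
#10 0x146→b20/s0 L1-HIT; vc=[16]
#11 0x104→b16/s0 VC-HIT; vc=[20]
#12 0x108→b16/s0 L1-HIT; vc=[20]
#13 0x109→b16/s0 L1-HIT; vc=[20]
#14 0x143→b20/s0 VC-HIT; vc=[16]
#15 0x14a→b20/s0 L1-HIT; vc=[16]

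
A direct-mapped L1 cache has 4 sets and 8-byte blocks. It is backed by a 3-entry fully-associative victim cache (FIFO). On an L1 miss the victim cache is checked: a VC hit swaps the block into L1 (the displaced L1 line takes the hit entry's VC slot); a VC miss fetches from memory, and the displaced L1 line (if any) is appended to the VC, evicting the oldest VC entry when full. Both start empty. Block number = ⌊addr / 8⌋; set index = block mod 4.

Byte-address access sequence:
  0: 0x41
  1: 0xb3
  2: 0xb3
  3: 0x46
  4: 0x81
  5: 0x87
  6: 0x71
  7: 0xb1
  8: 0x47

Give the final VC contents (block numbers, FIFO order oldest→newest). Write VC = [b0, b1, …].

0: 0x41 (blk 8, set 0) → MISS  vc=[]
1: 0xb3 (blk 22, set 2) → MISS  vc=[]
2: 0xb3 (blk 22, set 2) → L1-HIT  vc=[]
3: 0x46 (blk 8, set 0) → L1-HIT  vc=[]
4: 0x81 (blk 16, set 0) → MISS  vc=[8]
5: 0x87 (blk 16, set 0) → L1-HIT  vc=[8]
6: 0x71 (blk 14, set 2) → MISS  vc=[8, 22]
7: 0xb1 (blk 22, set 2) → VC-HIT  vc=[8, 14]
8: 0x47 (blk 8, set 0) → VC-HIT  vc=[16, 14]

VC = [16, 14]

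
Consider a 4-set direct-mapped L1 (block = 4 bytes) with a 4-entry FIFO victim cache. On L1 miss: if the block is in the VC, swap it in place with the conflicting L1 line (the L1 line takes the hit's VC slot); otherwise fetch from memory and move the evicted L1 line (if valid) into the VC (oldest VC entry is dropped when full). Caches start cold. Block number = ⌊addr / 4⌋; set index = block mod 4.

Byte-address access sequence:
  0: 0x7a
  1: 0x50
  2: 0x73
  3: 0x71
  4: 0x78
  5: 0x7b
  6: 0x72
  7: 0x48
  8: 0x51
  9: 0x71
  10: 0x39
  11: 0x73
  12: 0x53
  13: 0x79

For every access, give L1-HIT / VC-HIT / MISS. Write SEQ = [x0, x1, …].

SEQ = [MISS, MISS, MISS, L1-HIT, L1-HIT, L1-HIT, L1-HIT, MISS, VC-HIT, VC-HIT, MISS, L1-HIT, VC-HIT, VC-HIT]

#0 0x7a→b30/s2 MISS; vc=[]
#1 0x50→b20/s0 MISS; vc=[]
#2 0x73→b28/s0 MISS; vc=[20]
#3 0x71→b28/s0 L1-HIT; vc=[20]
#4 0x78→b30/s2 L1-HIT; vc=[20]
#5 0x7b→b30/s2 L1-HIT; vc=[20]
#6 0x72→b28/s0 L1-HIT; vc=[20]
#7 0x48→b18/s2 MISS; vc=[20,30]
#8 0x51→b20/s0 VC-HIT; vc=[28,30]
#9 0x71→b28/s0 VC-HIT; vc=[20,30]
#10 0x39→b14/s2 MISS; vc=[20,30,18]
#11 0x73→b28/s0 L1-HIT; vc=[20,30,18]
#12 0x53→b20/s0 VC-HIT; vc=[28,30,18]
#13 0x79→b30/s2 VC-HIT; vc=[28,14,18]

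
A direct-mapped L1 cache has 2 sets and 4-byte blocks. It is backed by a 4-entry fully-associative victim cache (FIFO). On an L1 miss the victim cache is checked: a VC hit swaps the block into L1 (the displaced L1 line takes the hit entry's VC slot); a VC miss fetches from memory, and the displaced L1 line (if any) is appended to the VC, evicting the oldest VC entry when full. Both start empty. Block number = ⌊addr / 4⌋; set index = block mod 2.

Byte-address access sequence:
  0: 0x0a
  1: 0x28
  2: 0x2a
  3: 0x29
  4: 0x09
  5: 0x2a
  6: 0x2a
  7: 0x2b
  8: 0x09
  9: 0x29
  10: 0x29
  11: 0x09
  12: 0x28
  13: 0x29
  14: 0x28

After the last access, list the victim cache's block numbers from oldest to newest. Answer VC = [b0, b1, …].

VC = [2]

  [0] addr=0xa blk=2 s=0: MISS | VC []
  [1] addr=0x28 blk=10 s=0: MISS | VC [2]
  [2] addr=0x2a blk=10 s=0: L1-HIT | VC [2]
  [3] addr=0x29 blk=10 s=0: L1-HIT | VC [2]
  [4] addr=0x9 blk=2 s=0: VC-HIT | VC [10]
  [5] addr=0x2a blk=10 s=0: VC-HIT | VC [2]
  [6] addr=0x2a blk=10 s=0: L1-HIT | VC [2]
  [7] addr=0x2b blk=10 s=0: L1-HIT | VC [2]
  [8] addr=0x9 blk=2 s=0: VC-HIT | VC [10]
  [9] addr=0x29 blk=10 s=0: VC-HIT | VC [2]
  [10] addr=0x29 blk=10 s=0: L1-HIT | VC [2]
  [11] addr=0x9 blk=2 s=0: VC-HIT | VC [10]
  [12] addr=0x28 blk=10 s=0: VC-HIT | VC [2]
  [13] addr=0x29 blk=10 s=0: L1-HIT | VC [2]
  [14] addr=0x28 blk=10 s=0: L1-HIT | VC [2]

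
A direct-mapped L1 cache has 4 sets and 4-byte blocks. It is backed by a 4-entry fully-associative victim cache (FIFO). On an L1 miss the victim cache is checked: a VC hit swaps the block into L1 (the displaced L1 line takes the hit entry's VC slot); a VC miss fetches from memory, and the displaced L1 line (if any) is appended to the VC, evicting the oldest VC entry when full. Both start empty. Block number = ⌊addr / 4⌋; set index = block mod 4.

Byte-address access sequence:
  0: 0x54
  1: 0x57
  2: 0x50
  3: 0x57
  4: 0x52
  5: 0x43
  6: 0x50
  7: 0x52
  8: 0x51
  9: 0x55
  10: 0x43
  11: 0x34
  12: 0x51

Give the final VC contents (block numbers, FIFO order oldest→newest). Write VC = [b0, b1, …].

VC = [16, 21]

  [0] addr=0x54 blk=21 s=1: MISS | VC []
  [1] addr=0x57 blk=21 s=1: L1-HIT | VC []
  [2] addr=0x50 blk=20 s=0: MISS | VC []
  [3] addr=0x57 blk=21 s=1: L1-HIT | VC []
  [4] addr=0x52 blk=20 s=0: L1-HIT | VC []
  [5] addr=0x43 blk=16 s=0: MISS | VC [20]
  [6] addr=0x50 blk=20 s=0: VC-HIT | VC [16]
  [7] addr=0x52 blk=20 s=0: L1-HIT | VC [16]
  [8] addr=0x51 blk=20 s=0: L1-HIT | VC [16]
  [9] addr=0x55 blk=21 s=1: L1-HIT | VC [16]
  [10] addr=0x43 blk=16 s=0: VC-HIT | VC [20]
  [11] addr=0x34 blk=13 s=1: MISS | VC [20, 21]
  [12] addr=0x51 blk=20 s=0: VC-HIT | VC [16, 21]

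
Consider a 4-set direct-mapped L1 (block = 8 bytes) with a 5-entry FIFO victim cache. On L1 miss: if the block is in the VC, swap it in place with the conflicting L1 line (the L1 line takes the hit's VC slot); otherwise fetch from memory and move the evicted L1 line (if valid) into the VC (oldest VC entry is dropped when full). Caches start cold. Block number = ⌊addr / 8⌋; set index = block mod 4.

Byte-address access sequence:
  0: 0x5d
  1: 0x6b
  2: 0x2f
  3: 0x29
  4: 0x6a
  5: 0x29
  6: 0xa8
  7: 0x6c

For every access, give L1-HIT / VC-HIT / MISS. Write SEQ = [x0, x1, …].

SEQ = [MISS, MISS, MISS, L1-HIT, VC-HIT, VC-HIT, MISS, VC-HIT]

  [0] addr=0x5d blk=11 s=3: MISS | VC []
  [1] addr=0x6b blk=13 s=1: MISS | VC []
  [2] addr=0x2f blk=5 s=1: MISS | VC [13]
  [3] addr=0x29 blk=5 s=1: L1-HIT | VC [13]
  [4] addr=0x6a blk=13 s=1: VC-HIT | VC [5]
  [5] addr=0x29 blk=5 s=1: VC-HIT | VC [13]
  [6] addr=0xa8 blk=21 s=1: MISS | VC [13, 5]
  [7] addr=0x6c blk=13 s=1: VC-HIT | VC [21, 5]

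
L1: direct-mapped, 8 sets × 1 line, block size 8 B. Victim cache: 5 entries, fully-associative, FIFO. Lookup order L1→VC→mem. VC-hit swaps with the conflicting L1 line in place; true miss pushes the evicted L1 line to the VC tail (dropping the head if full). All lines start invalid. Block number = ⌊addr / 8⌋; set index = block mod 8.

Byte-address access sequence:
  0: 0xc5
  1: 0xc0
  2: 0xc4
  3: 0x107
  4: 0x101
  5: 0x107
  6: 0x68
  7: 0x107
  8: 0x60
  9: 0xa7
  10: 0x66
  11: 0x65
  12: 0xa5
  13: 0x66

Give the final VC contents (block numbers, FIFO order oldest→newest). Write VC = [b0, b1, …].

  [0] addr=0xc5 blk=24 s=0: MISS | VC []
  [1] addr=0xc0 blk=24 s=0: L1-HIT | VC []
  [2] addr=0xc4 blk=24 s=0: L1-HIT | VC []
  [3] addr=0x107 blk=32 s=0: MISS | VC [24]
  [4] addr=0x101 blk=32 s=0: L1-HIT | VC [24]
  [5] addr=0x107 blk=32 s=0: L1-HIT | VC [24]
  [6] addr=0x68 blk=13 s=5: MISS | VC [24]
  [7] addr=0x107 blk=32 s=0: L1-HIT | VC [24]
  [8] addr=0x60 blk=12 s=4: MISS | VC [24]
  [9] addr=0xa7 blk=20 s=4: MISS | VC [24, 12]
  [10] addr=0x66 blk=12 s=4: VC-HIT | VC [24, 20]
  [11] addr=0x65 blk=12 s=4: L1-HIT | VC [24, 20]
  [12] addr=0xa5 blk=20 s=4: VC-HIT | VC [24, 12]
  [13] addr=0x66 blk=12 s=4: VC-HIT | VC [24, 20]

VC = [24, 20]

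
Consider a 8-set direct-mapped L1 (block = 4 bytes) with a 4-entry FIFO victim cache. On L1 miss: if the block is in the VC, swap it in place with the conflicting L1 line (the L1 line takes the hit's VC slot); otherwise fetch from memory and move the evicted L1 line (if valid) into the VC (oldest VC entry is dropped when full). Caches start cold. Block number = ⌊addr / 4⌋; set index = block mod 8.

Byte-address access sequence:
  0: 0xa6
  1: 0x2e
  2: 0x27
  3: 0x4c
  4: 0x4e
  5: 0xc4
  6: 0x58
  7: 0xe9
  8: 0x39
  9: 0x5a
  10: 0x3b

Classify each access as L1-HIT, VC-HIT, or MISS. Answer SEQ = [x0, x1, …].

SEQ = [MISS, MISS, MISS, MISS, L1-HIT, MISS, MISS, MISS, MISS, VC-HIT, VC-HIT]

  [0] addr=0xa6 blk=41 s=1: MISS | VC []
  [1] addr=0x2e blk=11 s=3: MISS | VC []
  [2] addr=0x27 blk=9 s=1: MISS | VC [41]
  [3] addr=0x4c blk=19 s=3: MISS | VC [41, 11]
  [4] addr=0x4e blk=19 s=3: L1-HIT | VC [41, 11]
  [5] addr=0xc4 blk=49 s=1: MISS | VC [41, 11, 9]
  [6] addr=0x58 blk=22 s=6: MISS | VC [41, 11, 9]
  [7] addr=0xe9 blk=58 s=2: MISS | VC [41, 11, 9]
  [8] addr=0x39 blk=14 s=6: MISS | VC [41, 11, 9, 22]
  [9] addr=0x5a blk=22 s=6: VC-HIT | VC [41, 11, 9, 14]
  [10] addr=0x3b blk=14 s=6: VC-HIT | VC [41, 11, 9, 22]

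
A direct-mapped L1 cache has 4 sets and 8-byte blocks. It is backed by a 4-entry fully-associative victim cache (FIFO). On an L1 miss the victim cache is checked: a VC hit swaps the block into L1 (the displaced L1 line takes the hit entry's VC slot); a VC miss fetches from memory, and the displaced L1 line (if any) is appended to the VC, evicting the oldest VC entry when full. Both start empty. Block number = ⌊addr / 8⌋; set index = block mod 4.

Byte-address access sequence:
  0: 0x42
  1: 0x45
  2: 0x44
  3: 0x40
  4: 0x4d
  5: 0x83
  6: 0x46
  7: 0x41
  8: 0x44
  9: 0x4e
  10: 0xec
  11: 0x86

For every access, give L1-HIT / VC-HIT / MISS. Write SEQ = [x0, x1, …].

SEQ = [MISS, L1-HIT, L1-HIT, L1-HIT, MISS, MISS, VC-HIT, L1-HIT, L1-HIT, L1-HIT, MISS, VC-HIT]

0: 0x42 (blk 8, set 0) → MISS  vc=[]
1: 0x45 (blk 8, set 0) → L1-HIT  vc=[]
2: 0x44 (blk 8, set 0) → L1-HIT  vc=[]
3: 0x40 (blk 8, set 0) → L1-HIT  vc=[]
4: 0x4d (blk 9, set 1) → MISS  vc=[]
5: 0x83 (blk 16, set 0) → MISS  vc=[8]
6: 0x46 (blk 8, set 0) → VC-HIT  vc=[16]
7: 0x41 (blk 8, set 0) → L1-HIT  vc=[16]
8: 0x44 (blk 8, set 0) → L1-HIT  vc=[16]
9: 0x4e (blk 9, set 1) → L1-HIT  vc=[16]
10: 0xec (blk 29, set 1) → MISS  vc=[16, 9]
11: 0x86 (blk 16, set 0) → VC-HIT  vc=[8, 9]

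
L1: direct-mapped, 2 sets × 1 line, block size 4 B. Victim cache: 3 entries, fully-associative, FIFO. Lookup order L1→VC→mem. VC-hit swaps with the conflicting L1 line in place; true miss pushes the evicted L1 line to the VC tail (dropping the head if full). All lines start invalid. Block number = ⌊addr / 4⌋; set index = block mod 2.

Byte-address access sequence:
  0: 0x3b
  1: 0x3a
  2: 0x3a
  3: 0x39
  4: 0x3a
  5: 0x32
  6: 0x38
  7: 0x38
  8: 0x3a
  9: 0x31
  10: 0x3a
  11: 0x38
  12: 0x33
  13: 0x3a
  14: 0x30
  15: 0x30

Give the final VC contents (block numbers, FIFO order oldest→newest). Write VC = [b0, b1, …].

VC = [14]

0: 0x3b (blk 14, set 0) → MISS  vc=[]
1: 0x3a (blk 14, set 0) → L1-HIT  vc=[]
2: 0x3a (blk 14, set 0) → L1-HIT  vc=[]
3: 0x39 (blk 14, set 0) → L1-HIT  vc=[]
4: 0x3a (blk 14, set 0) → L1-HIT  vc=[]
5: 0x32 (blk 12, set 0) → MISS  vc=[14]
6: 0x38 (blk 14, set 0) → VC-HIT  vc=[12]
7: 0x38 (blk 14, set 0) → L1-HIT  vc=[12]
8: 0x3a (blk 14, set 0) → L1-HIT  vc=[12]
9: 0x31 (blk 12, set 0) → VC-HIT  vc=[14]
10: 0x3a (blk 14, set 0) → VC-HIT  vc=[12]
11: 0x38 (blk 14, set 0) → L1-HIT  vc=[12]
12: 0x33 (blk 12, set 0) → VC-HIT  vc=[14]
13: 0x3a (blk 14, set 0) → VC-HIT  vc=[12]
14: 0x30 (blk 12, set 0) → VC-HIT  vc=[14]
15: 0x30 (blk 12, set 0) → L1-HIT  vc=[14]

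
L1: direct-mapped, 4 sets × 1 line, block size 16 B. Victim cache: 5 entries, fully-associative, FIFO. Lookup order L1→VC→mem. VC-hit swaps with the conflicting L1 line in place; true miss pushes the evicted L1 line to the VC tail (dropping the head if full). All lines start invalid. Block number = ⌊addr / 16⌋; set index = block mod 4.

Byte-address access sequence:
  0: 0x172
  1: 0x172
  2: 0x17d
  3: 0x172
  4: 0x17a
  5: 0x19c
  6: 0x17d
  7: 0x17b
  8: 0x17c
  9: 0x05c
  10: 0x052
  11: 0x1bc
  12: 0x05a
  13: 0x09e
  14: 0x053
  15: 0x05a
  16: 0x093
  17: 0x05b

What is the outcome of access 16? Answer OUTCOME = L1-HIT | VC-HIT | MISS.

OUTCOME = VC-HIT

#0 0x172→b23/s3 MISS; vc=[]
#1 0x172→b23/s3 L1-HIT; vc=[]
#2 0x17d→b23/s3 L1-HIT; vc=[]
#3 0x172→b23/s3 L1-HIT; vc=[]
#4 0x17a→b23/s3 L1-HIT; vc=[]
#5 0x19c→b25/s1 MISS; vc=[]
#6 0x17d→b23/s3 L1-HIT; vc=[]
#7 0x17b→b23/s3 L1-HIT; vc=[]
#8 0x17c→b23/s3 L1-HIT; vc=[]
#9 0x5c→b5/s1 MISS; vc=[25]
#10 0x52→b5/s1 L1-HIT; vc=[25]
#11 0x1bc→b27/s3 MISS; vc=[25,23]
#12 0x5a→b5/s1 L1-HIT; vc=[25,23]
#13 0x9e→b9/s1 MISS; vc=[25,23,5]
#14 0x53→b5/s1 VC-HIT; vc=[25,23,9]
#15 0x5a→b5/s1 L1-HIT; vc=[25,23,9]
#16 0x93→b9/s1 VC-HIT; vc=[25,23,5]
#17 0x5b→b5/s1 VC-HIT; vc=[25,23,9]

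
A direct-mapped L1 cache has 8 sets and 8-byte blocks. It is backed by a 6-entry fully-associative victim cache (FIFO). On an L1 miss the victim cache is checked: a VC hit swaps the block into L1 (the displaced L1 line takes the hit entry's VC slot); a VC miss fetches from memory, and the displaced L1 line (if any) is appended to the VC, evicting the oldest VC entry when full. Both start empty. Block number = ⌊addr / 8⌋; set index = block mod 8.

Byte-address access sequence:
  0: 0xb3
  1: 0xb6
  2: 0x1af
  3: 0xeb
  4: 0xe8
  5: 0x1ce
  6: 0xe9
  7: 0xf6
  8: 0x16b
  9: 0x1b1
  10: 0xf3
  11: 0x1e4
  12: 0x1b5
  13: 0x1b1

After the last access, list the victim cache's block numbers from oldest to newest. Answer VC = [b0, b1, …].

0: 0xb3 (blk 22, set 6) → MISS  vc=[]
1: 0xb6 (blk 22, set 6) → L1-HIT  vc=[]
2: 0x1af (blk 53, set 5) → MISS  vc=[]
3: 0xeb (blk 29, set 5) → MISS  vc=[53]
4: 0xe8 (blk 29, set 5) → L1-HIT  vc=[53]
5: 0x1ce (blk 57, set 1) → MISS  vc=[53]
6: 0xe9 (blk 29, set 5) → L1-HIT  vc=[53]
7: 0xf6 (blk 30, set 6) → MISS  vc=[53, 22]
8: 0x16b (blk 45, set 5) → MISS  vc=[53, 22, 29]
9: 0x1b1 (blk 54, set 6) → MISS  vc=[53, 22, 29, 30]
10: 0xf3 (blk 30, set 6) → VC-HIT  vc=[53, 22, 29, 54]
11: 0x1e4 (blk 60, set 4) → MISS  vc=[53, 22, 29, 54]
12: 0x1b5 (blk 54, set 6) → VC-HIT  vc=[53, 22, 29, 30]
13: 0x1b1 (blk 54, set 6) → L1-HIT  vc=[53, 22, 29, 30]

VC = [53, 22, 29, 30]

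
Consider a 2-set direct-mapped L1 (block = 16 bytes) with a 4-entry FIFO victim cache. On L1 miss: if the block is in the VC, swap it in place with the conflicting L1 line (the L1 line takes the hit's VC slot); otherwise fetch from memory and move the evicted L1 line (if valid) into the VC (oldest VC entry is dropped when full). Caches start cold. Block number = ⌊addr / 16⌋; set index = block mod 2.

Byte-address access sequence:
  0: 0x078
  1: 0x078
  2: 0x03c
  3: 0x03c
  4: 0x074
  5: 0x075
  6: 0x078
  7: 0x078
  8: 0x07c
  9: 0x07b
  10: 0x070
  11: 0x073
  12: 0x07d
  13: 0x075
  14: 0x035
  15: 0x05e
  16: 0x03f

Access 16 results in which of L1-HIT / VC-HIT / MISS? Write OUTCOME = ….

OUTCOME = VC-HIT

0: 0x78 (blk 7, set 1) → MISS  vc=[]
1: 0x78 (blk 7, set 1) → L1-HIT  vc=[]
2: 0x3c (blk 3, set 1) → MISS  vc=[7]
3: 0x3c (blk 3, set 1) → L1-HIT  vc=[7]
4: 0x74 (blk 7, set 1) → VC-HIT  vc=[3]
5: 0x75 (blk 7, set 1) → L1-HIT  vc=[3]
6: 0x78 (blk 7, set 1) → L1-HIT  vc=[3]
7: 0x78 (blk 7, set 1) → L1-HIT  vc=[3]
8: 0x7c (blk 7, set 1) → L1-HIT  vc=[3]
9: 0x7b (blk 7, set 1) → L1-HIT  vc=[3]
10: 0x70 (blk 7, set 1) → L1-HIT  vc=[3]
11: 0x73 (blk 7, set 1) → L1-HIT  vc=[3]
12: 0x7d (blk 7, set 1) → L1-HIT  vc=[3]
13: 0x75 (blk 7, set 1) → L1-HIT  vc=[3]
14: 0x35 (blk 3, set 1) → VC-HIT  vc=[7]
15: 0x5e (blk 5, set 1) → MISS  vc=[7, 3]
16: 0x3f (blk 3, set 1) → VC-HIT  vc=[7, 5]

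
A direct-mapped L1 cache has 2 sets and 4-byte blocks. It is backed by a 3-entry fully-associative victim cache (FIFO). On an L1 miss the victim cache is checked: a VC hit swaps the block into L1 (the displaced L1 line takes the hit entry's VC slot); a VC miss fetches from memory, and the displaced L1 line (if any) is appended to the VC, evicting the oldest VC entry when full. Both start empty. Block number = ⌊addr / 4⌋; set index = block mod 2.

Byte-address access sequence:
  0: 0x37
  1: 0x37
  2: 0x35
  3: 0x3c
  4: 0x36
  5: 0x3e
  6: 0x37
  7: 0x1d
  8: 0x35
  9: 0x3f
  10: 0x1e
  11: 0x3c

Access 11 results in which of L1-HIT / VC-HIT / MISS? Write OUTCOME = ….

OUTCOME = VC-HIT

  [0] addr=0x37 blk=13 s=1: MISS | VC []
  [1] addr=0x37 blk=13 s=1: L1-HIT | VC []
  [2] addr=0x35 blk=13 s=1: L1-HIT | VC []
  [3] addr=0x3c blk=15 s=1: MISS | VC [13]
  [4] addr=0x36 blk=13 s=1: VC-HIT | VC [15]
  [5] addr=0x3e blk=15 s=1: VC-HIT | VC [13]
  [6] addr=0x37 blk=13 s=1: VC-HIT | VC [15]
  [7] addr=0x1d blk=7 s=1: MISS | VC [15, 13]
  [8] addr=0x35 blk=13 s=1: VC-HIT | VC [15, 7]
  [9] addr=0x3f blk=15 s=1: VC-HIT | VC [13, 7]
  [10] addr=0x1e blk=7 s=1: VC-HIT | VC [13, 15]
  [11] addr=0x3c blk=15 s=1: VC-HIT | VC [13, 7]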